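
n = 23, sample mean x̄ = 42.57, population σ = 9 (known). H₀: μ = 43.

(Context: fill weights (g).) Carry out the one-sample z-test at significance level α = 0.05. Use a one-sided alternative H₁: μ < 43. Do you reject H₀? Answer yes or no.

reject H₀: no

SE = σ/√n = 9/√23 = 1.8766
z = (x̄−μ₀)/SE = (42.57−43)/1.8766 = -0.2291
p-value (one-sided, H₁ less) = 0.40938
At α=0.05: p ≥ α → fail to reject H₀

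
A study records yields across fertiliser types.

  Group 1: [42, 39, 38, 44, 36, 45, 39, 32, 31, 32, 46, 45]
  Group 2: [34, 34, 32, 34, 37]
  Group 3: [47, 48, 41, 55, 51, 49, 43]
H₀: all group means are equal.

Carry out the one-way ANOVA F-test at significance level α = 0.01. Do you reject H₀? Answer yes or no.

Group means [39.08, 34.20, 47.71], grand mean 40.583
SSB = Σnᵢ(x̄ᵢ−x̄)² = 586.688; SSW = ΣΣ(x−x̄ᵢ)² = 473.145
MSB = 586.688/2 = 293.3440; MSW = 473.145/21 = 22.5307
F = MSB/MSW = 13.0197
df = (2, 21)
p-value (upper-tail) = 0.00021
At α=0.01: p < α → reject H₀

reject H₀: yes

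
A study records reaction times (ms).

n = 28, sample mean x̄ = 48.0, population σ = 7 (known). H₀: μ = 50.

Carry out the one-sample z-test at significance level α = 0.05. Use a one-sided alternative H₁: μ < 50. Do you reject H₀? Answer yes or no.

reject H₀: no

SE = σ/√n = 7/√28 = 1.3229
z = (x̄−μ₀)/SE = (48.0−50)/1.3229 = -1.5119
p-value (one-sided, H₁ less) = 0.06529
At α=0.05: p ≥ α → fail to reject H₀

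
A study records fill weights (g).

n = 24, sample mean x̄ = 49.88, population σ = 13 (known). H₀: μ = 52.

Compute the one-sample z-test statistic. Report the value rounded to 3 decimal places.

test statistic = -0.799

SE = σ/√n = 13/√24 = 2.6536
z = (x̄−μ₀)/SE = (49.88−52)/2.6536 = -0.7989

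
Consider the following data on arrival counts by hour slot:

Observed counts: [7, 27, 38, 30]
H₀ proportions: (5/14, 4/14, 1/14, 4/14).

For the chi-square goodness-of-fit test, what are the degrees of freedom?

degrees of freedom = 3

df = k − 1 = 4 − 1 = 3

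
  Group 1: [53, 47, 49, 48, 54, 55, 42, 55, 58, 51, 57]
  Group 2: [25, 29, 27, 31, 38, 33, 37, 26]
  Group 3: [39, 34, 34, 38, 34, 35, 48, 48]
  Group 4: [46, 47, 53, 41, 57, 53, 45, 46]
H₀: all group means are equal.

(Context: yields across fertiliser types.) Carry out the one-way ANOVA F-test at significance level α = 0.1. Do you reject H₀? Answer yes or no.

reject H₀: yes

Group means [51.73, 30.75, 38.75, 48.50], grand mean 43.229
SSB = Σnᵢ(x̄ᵢ−x̄)² = 2422.990; SSW = ΣΣ(x−x̄ᵢ)² = 853.182
MSB = 2422.990/3 = 807.6632; MSW = 853.182/31 = 27.5220
F = MSB/MSW = 29.3461
df = (3, 31)
p-value (upper-tail) = 0.00000
At α=0.1: p < α → reject H₀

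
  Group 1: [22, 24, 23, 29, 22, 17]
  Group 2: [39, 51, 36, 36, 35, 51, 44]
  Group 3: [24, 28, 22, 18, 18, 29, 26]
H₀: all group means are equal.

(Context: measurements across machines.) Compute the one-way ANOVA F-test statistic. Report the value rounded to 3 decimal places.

Group means [22.83, 41.71, 23.57], grand mean 29.700
SSB = Σnᵢ(x̄ᵢ−x̄)² = 1556.224; SSW = ΣΣ(x−x̄ᵢ)² = 489.976
MSB = 1556.224/2 = 778.1119; MSW = 489.976/17 = 28.8221
F = MSB/MSW = 26.9970
df = (2, 17)

test statistic = 26.997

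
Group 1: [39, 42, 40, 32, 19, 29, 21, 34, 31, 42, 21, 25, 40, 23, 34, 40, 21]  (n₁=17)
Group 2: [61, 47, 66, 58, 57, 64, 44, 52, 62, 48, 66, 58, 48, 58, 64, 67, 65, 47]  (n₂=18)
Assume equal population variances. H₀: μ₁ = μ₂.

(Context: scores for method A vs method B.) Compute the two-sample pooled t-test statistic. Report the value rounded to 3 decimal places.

test statistic = -9.549

x̄₁=31.353, s₁=8.344, n₁=17
x̄₂=57.333, s₂=7.754, n₂=18
s_p² = [16·8.344² + 17·7.754²]/33 = 64.7237
SE = √(s_p²·(1/17+1/18)) = 2.7209
t = (31.353−57.333)/2.7209 = -9.5486
df = 33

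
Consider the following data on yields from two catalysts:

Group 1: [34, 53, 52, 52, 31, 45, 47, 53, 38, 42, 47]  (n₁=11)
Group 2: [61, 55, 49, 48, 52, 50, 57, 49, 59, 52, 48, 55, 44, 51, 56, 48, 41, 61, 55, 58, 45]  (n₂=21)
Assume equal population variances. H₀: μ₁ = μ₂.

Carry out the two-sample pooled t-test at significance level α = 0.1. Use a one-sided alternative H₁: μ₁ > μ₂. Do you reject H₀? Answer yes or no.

reject H₀: no

x̄₁=44.909, s₁=7.803, n₁=11
x̄₂=52.095, s₂=5.567, n₂=21
s_p² = [10·7.803² + 20·5.567²]/30 = 40.9573
SE = √(s_p²·(1/11+1/21)) = 2.3820
t = (44.909−52.095)/2.3820 = -3.0169
df = 30
p-value (one-sided, H₁ greater) = 0.99742
At α=0.1: p ≥ α → fail to reject H₀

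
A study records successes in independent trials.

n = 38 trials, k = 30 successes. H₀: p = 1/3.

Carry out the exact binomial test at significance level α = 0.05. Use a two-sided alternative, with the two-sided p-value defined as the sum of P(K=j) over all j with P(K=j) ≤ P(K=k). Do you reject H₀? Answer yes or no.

Exact binomial: n=38, k=30, p₀=1/3=0.3333
P(X=j) = C(n,j)·p₀^j·(1−p₀)^(n−j); p = Σ P(X=j) over j with P(X=j) ≤ P(X=30)
p-value (two-sided) = 0.00000
At α=0.05: p < α → reject H₀

reject H₀: yes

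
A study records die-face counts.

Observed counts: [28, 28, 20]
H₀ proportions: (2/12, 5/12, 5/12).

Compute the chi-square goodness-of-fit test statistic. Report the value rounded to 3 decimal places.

n = 76; E_i = n·p_i = [12.67, 31.67, 31.67]
χ² = (28−12.67)²/12.67 + (28−31.67)²/31.67 + (20−31.67)²/31.67 = 23.2842
df = 2

test statistic = 23.284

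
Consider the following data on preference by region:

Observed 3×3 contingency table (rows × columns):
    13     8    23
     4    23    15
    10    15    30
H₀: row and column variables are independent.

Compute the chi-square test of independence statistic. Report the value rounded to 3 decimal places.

Row totals [44, 42, 55], col totals [27, 46, 68], n=141
χ² = (13−8.43)²/8.43 + (8−14.35)²/14.35 + (23−21.22)²/21.22 + (4−8.04)²/8.04 + (23−13.70)²/13.70 + (15−20.26)²/20.26 + (10−10.53)²/10.53 + (15−17.94)²/17.94 + (30−26.52)²/26.52 = 16.1158
df = 4

test statistic = 16.116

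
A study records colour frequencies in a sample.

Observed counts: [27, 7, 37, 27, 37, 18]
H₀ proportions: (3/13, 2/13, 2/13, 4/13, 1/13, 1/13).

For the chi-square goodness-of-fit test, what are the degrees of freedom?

df = k − 1 = 6 − 1 = 5

degrees of freedom = 5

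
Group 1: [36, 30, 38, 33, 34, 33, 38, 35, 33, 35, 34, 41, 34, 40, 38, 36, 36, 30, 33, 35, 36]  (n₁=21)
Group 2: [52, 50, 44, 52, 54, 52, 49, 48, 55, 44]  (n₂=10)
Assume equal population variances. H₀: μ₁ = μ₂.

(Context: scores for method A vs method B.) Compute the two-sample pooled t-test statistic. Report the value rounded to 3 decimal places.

x̄₁=35.143, s₁=2.833, n₁=21
x̄₂=50.000, s₂=3.801, n₂=10
s_p² = [20·2.833² + 9·3.801²]/29 = 10.0197
SE = √(s_p²·(1/21+1/10)) = 1.2162
t = (35.143−50.000)/1.2162 = -12.2162
df = 29

test statistic = -12.216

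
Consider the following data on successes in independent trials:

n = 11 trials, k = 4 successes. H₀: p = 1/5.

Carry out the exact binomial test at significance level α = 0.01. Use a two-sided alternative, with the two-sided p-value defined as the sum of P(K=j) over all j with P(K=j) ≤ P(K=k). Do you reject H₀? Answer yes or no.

Exact binomial: n=11, k=4, p₀=1/5=0.2000
P(X=j) = C(n,j)·p₀^j·(1−p₀)^(n−j); p = Σ P(X=j) over j with P(X=j) ≤ P(X=4)
p-value (two-sided) = 0.24704
At α=0.01: p ≥ α → fail to reject H₀

reject H₀: no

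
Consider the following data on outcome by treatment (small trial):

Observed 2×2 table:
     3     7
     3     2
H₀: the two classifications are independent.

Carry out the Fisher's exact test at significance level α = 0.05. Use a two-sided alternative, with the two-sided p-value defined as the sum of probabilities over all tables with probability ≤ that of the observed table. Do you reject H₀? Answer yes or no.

reject H₀: no

Margins: r₁=10, r₂=5, c₁=6, c₂=9, n=15
p_obs = C(10,3)·C(5,3)/C(15,6); sum pmf over tables with pmf ≤ p_obs
p-value (two-sided) = 0.32867
At α=0.05: p ≥ α → fail to reject H₀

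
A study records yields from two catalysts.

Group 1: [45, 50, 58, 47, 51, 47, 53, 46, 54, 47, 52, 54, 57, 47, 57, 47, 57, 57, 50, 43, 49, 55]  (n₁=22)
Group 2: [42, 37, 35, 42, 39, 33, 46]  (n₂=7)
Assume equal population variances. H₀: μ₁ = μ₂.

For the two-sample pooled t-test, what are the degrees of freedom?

degrees of freedom = 27

df = n₁ + n₂ − 2 = 22 + 7 − 2 = 27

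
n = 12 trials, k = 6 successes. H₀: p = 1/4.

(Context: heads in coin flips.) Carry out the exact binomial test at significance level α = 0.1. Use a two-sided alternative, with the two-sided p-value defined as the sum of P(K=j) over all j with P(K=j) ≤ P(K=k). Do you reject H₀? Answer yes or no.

reject H₀: yes

Exact binomial: n=12, k=6, p₀=1/4=0.2500
P(X=j) = C(n,j)·p₀^j·(1−p₀)^(n−j); p = Σ P(X=j) over j with P(X=j) ≤ P(X=6)
p-value (two-sided) = 0.08608
At α=0.1: p < α → reject H₀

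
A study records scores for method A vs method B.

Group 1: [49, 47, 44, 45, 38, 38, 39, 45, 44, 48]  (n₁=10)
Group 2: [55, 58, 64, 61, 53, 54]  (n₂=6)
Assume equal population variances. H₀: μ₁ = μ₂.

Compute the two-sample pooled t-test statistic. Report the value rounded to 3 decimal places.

x̄₁=43.700, s₁=4.057, n₁=10
x̄₂=57.500, s₂=4.324, n₂=6
s_p² = [9·4.057² + 5·4.324²]/14 = 17.2571
SE = √(s_p²·(1/10+1/6)) = 2.1452
t = (43.700−57.500)/2.1452 = -6.4330
df = 14

test statistic = -6.433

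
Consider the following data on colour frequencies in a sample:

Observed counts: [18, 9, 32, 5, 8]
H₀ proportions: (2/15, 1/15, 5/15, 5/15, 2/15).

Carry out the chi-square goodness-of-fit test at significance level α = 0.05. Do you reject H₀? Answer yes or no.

n = 72; E_i = n·p_i = [9.60, 4.80, 24.00, 24.00, 9.60]
χ² = (18−9.60)²/9.60 + (9−4.80)²/4.80 + (32−24.00)²/24.00 + (5−24.00)²/24.00 + (8−9.60)²/9.60 = 29.0000
df = 4
p-value (upper-tail) = 0.00001
At α=0.05: p < α → reject H₀

reject H₀: yes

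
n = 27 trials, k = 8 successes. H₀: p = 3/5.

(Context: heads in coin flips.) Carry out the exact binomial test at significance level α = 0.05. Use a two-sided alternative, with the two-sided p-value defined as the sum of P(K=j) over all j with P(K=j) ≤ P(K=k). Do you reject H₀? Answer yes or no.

Exact binomial: n=27, k=8, p₀=3/5=0.6000
P(X=j) = C(n,j)·p₀^j·(1−p₀)^(n−j); p = Σ P(X=j) over j with P(X=j) ≤ P(X=8)
p-value (two-sided) = 0.00244
At α=0.05: p < α → reject H₀

reject H₀: yes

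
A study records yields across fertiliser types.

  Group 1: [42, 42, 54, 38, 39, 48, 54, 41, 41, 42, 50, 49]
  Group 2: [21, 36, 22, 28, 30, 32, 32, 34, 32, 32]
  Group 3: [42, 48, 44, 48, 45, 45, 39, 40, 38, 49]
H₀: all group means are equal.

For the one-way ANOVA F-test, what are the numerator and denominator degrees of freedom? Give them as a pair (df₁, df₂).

k = 3 groups, N = 32 total
df = (k−1, N−k) = (3−1, 32−3) = (2, 29)

degrees of freedom = [2, 29]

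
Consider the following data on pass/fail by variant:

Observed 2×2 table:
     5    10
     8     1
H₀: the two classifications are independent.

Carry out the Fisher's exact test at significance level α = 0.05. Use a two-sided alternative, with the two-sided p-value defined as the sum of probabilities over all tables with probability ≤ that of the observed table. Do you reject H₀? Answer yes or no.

Margins: r₁=15, r₂=9, c₁=13, c₂=11, n=24
p_obs = C(15,5)·C(9,8)/C(24,13); sum pmf over tables with pmf ≤ p_obs
p-value (two-sided) = 0.01306
At α=0.05: p < α → reject H₀

reject H₀: yes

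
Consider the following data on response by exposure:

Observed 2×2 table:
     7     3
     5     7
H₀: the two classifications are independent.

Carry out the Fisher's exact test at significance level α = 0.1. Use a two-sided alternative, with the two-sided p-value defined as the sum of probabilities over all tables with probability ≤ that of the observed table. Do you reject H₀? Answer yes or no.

reject H₀: no

Margins: r₁=10, r₂=12, c₁=12, c₂=10, n=22
p_obs = C(10,7)·C(12,5)/C(22,12); sum pmf over tables with pmf ≤ p_obs
p-value (two-sided) = 0.23053
At α=0.1: p ≥ α → fail to reject H₀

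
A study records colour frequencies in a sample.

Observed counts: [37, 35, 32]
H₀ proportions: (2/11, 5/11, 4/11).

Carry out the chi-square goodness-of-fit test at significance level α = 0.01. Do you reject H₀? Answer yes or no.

reject H₀: yes

n = 104; E_i = n·p_i = [18.91, 47.27, 37.82]
χ² = (37−18.91)²/18.91 + (35−47.27)²/47.27 + (32−37.82)²/37.82 = 21.3894
df = 2
p-value (upper-tail) = 0.00002
At α=0.01: p < α → reject H₀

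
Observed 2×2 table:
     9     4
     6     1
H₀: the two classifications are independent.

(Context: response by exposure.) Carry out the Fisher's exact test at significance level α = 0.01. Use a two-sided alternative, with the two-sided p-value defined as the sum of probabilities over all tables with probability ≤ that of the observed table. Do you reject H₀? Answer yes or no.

Margins: r₁=13, r₂=7, c₁=15, c₂=5, n=20
p_obs = C(13,9)·C(7,6)/C(20,15); sum pmf over tables with pmf ≤ p_obs
p-value (two-sided) = 0.61262
At α=0.01: p ≥ α → fail to reject H₀

reject H₀: no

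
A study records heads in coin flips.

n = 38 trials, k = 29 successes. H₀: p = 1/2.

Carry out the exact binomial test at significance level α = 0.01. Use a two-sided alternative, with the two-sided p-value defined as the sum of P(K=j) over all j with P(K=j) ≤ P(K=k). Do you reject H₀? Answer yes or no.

reject H₀: yes

Exact binomial: n=38, k=29, p₀=1/2=0.5000
P(X=j) = C(n,j)·p₀^j·(1−p₀)^(n−j); p = Σ P(X=j) over j with P(X=j) ≤ P(X=29)
p-value (two-sided) = 0.00166
At α=0.01: p < α → reject H₀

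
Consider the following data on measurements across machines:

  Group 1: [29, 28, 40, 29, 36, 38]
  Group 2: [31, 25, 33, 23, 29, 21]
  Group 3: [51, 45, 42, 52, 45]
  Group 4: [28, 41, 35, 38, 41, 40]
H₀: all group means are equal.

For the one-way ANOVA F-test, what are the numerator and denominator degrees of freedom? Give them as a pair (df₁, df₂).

k = 4 groups, N = 23 total
df = (k−1, N−k) = (4−1, 23−4) = (3, 19)

degrees of freedom = [3, 19]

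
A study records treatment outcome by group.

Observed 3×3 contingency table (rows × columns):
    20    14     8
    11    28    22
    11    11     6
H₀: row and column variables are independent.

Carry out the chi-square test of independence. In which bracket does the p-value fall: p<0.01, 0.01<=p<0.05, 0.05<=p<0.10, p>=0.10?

Row totals [42, 61, 28], col totals [42, 53, 36], n=131
χ² = (20−13.47)²/13.47 + (14−16.99)²/16.99 + (8−11.54)²/11.54 + (11−19.56)²/19.56 + (28−24.68)²/24.68 + (22−16.76)²/16.76 + (11−8.98)²/8.98 + (11−11.33)²/11.33 + (6−7.69)²/7.69 = 11.4502
df = 4
p-value (upper-tail) = 0.02194
→ bracket: 0.01<=p<0.05

p-value bracket: 0.01<=p<0.05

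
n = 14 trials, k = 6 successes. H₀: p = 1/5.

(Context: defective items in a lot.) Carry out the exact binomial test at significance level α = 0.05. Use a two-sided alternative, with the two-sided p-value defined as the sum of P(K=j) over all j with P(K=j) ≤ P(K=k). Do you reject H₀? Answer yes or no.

Exact binomial: n=14, k=6, p₀=1/5=0.2000
P(X=j) = C(n,j)·p₀^j·(1−p₀)^(n−j); p = Σ P(X=j) over j with P(X=j) ≤ P(X=6)
p-value (two-sided) = 0.04385
At α=0.05: p < α → reject H₀

reject H₀: yes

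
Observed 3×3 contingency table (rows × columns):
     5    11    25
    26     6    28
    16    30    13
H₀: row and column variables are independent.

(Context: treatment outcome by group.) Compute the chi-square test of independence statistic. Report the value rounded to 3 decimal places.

Row totals [41, 60, 59], col totals [47, 47, 66], n=160
χ² = (5−12.04)²/12.04 + (11−12.04)²/12.04 + (25−16.91)²/16.91 + (26−17.62)²/17.62 + (6−17.62)²/17.62 + (28−24.75)²/24.75 + (16−17.33)²/17.33 + (30−17.33)²/17.33 + (13−24.34)²/24.34 = 34.7957
df = 4

test statistic = 34.796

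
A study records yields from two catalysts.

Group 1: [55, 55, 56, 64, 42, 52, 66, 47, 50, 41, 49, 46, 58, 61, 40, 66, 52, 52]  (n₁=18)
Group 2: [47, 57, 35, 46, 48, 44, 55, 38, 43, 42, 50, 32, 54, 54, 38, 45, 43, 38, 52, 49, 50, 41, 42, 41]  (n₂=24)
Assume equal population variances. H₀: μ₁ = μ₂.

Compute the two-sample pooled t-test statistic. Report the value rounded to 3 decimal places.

test statistic = 3.401

x̄₁=52.889, s₁=8.087, n₁=18
x̄₂=45.167, s₂=6.625, n₂=24
s_p² = [17·8.087² + 23·6.625²]/40 = 53.0278
SE = √(s_p²·(1/18+1/24)) = 2.2706
t = (52.889−45.167)/2.2706 = 3.4010
df = 40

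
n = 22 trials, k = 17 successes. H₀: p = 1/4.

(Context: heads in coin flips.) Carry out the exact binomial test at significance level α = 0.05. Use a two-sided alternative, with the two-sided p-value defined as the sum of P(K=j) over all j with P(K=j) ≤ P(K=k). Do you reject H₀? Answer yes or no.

Exact binomial: n=22, k=17, p₀=1/4=0.2500
P(X=j) = C(n,j)·p₀^j·(1−p₀)^(n−j); p = Σ P(X=j) over j with P(X=j) ≤ P(X=17)
p-value (two-sided) = 0.00000
At α=0.05: p < α → reject H₀

reject H₀: yes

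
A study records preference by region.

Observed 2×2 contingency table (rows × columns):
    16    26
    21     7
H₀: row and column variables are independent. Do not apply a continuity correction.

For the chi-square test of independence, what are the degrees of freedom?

degrees of freedom = 1

df = (r−1)(c−1) = (2−1)·(2−1) = 1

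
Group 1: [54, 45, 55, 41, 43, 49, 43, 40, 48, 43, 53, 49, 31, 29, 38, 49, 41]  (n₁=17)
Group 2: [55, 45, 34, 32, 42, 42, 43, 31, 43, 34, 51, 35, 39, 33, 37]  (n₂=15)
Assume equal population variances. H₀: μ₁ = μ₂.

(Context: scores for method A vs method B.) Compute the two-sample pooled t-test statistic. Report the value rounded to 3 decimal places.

test statistic = 1.741

x̄₁=44.176, s₁=7.333, n₁=17
x̄₂=39.733, s₂=7.056, n₂=15
s_p² = [16·7.333² + 14·7.056²]/30 = 51.9135
SE = √(s_p²·(1/17+1/15)) = 2.5524
t = (44.176−39.733)/2.5524 = 1.7408
df = 30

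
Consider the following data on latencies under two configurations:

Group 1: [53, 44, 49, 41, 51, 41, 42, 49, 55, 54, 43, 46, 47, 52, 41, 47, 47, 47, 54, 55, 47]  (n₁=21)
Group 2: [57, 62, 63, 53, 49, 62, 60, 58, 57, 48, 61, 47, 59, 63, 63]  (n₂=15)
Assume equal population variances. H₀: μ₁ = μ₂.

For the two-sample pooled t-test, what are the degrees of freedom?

degrees of freedom = 34

df = n₁ + n₂ − 2 = 21 + 15 − 2 = 34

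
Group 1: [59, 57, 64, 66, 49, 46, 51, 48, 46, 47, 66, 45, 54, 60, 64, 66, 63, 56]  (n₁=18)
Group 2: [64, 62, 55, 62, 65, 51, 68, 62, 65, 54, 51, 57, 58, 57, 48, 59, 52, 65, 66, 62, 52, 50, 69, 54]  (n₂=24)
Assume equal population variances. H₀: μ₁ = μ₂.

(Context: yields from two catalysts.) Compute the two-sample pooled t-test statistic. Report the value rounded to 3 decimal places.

x̄₁=55.944, s₁=7.848, n₁=18
x̄₂=58.667, s₂=6.253, n₂=24
s_p² = [17·7.848² + 23·6.253²]/40 = 48.6569
SE = √(s_p²·(1/18+1/24)) = 2.1750
t = (55.944−58.667)/2.1750 = -1.2516
df = 40

test statistic = -1.252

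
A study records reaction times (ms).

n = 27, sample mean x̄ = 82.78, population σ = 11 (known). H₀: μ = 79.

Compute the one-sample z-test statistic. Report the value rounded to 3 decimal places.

test statistic = 1.786

SE = σ/√n = 11/√27 = 2.1170
z = (x̄−μ₀)/SE = (82.78−79)/2.1170 = 1.7856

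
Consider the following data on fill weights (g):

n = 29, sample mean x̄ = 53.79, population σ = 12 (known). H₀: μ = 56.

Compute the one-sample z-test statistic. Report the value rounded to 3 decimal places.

SE = σ/√n = 12/√29 = 2.2283
z = (x̄−μ₀)/SE = (53.79−56)/2.2283 = -0.9918

test statistic = -0.992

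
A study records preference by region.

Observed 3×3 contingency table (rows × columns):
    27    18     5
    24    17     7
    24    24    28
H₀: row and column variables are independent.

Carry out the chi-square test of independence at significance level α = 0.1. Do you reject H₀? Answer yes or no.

reject H₀: yes

Row totals [50, 48, 76], col totals [75, 59, 40], n=174
χ² = (27−21.55)²/21.55 + (18−16.95)²/16.95 + (5−11.49)²/11.49 + (24−20.69)²/20.69 + (17−16.28)²/16.28 + (7−11.03)²/11.03 + (24−32.76)²/32.76 + (24−25.77)²/25.77 + (28−17.47)²/17.47 = 15.9564
df = 4
p-value (upper-tail) = 0.00308
At α=0.1: p < α → reject H₀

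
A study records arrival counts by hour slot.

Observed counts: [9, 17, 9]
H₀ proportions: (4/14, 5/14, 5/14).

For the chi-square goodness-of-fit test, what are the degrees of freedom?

df = k − 1 = 3 − 1 = 2

degrees of freedom = 2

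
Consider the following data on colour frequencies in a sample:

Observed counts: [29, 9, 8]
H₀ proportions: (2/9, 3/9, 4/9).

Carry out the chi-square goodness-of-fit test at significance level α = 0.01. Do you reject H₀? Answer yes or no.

n = 46; E_i = n·p_i = [10.22, 15.33, 20.44]
χ² = (29−10.22)²/10.22 + (9−15.33)²/15.33 + (8−20.44)²/20.44 = 44.6848
df = 2
p-value (upper-tail) = 0.00000
At α=0.01: p < α → reject H₀

reject H₀: yes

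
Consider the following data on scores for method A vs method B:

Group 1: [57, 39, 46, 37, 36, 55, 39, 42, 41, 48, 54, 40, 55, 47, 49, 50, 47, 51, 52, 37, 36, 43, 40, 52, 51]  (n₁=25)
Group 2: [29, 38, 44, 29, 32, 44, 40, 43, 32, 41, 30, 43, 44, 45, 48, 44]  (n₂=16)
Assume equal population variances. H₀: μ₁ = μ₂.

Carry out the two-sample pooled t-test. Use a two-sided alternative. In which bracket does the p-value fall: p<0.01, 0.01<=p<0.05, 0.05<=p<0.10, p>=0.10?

p-value bracket: p<0.01

x̄₁=45.760, s₁=6.710, n₁=25
x̄₂=39.125, s₂=6.500, n₂=16
s_p² = [24·6.710² + 15·6.500²]/39 = 43.9567
SE = √(s_p²·(1/25+1/16)) = 2.1226
t = (45.760−39.125)/2.1226 = 3.1258
df = 39
p-value (two-sided) = 0.00334
→ bracket: p<0.01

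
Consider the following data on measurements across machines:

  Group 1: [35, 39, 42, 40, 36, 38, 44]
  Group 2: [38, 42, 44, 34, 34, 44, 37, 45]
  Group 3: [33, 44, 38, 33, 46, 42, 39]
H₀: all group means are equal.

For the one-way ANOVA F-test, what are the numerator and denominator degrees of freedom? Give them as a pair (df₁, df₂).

degrees of freedom = [2, 19]

k = 3 groups, N = 22 total
df = (k−1, N−k) = (3−1, 22−3) = (2, 19)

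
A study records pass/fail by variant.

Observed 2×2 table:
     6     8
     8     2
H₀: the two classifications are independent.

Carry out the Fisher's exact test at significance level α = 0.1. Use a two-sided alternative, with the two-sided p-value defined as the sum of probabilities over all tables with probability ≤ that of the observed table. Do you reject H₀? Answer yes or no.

reject H₀: no

Margins: r₁=14, r₂=10, c₁=14, c₂=10, n=24
p_obs = C(14,6)·C(10,8)/C(24,14); sum pmf over tables with pmf ≤ p_obs
p-value (two-sided) = 0.10405
At α=0.1: p ≥ α → fail to reject H₀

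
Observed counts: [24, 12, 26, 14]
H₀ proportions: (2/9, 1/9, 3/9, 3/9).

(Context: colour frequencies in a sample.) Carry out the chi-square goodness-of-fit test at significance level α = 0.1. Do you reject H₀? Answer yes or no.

n = 76; E_i = n·p_i = [16.89, 8.44, 25.33, 25.33]
χ² = (24−16.89)²/16.89 + (12−8.44)²/8.44 + (26−25.33)²/25.33 + (14−25.33)²/25.33 = 9.5789
df = 3
p-value (upper-tail) = 0.02251
At α=0.1: p < α → reject H₀

reject H₀: yes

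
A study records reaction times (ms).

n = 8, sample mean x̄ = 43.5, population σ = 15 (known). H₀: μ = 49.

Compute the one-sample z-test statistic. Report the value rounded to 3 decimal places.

test statistic = -1.037

SE = σ/√n = 15/√8 = 5.3033
z = (x̄−μ₀)/SE = (43.5−49)/5.3033 = -1.0371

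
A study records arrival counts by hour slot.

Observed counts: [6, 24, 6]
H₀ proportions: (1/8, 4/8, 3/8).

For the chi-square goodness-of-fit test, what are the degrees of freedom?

df = k − 1 = 3 − 1 = 2

degrees of freedom = 2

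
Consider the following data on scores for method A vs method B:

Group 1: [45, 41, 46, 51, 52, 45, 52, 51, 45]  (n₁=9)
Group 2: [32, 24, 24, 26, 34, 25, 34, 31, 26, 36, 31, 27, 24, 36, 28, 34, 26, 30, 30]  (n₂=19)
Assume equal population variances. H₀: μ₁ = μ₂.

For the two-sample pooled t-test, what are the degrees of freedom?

df = n₁ + n₂ − 2 = 9 + 19 − 2 = 26

degrees of freedom = 26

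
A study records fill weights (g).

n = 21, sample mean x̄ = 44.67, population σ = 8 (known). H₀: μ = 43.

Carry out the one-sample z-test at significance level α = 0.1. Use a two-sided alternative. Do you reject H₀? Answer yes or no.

reject H₀: no

SE = σ/√n = 8/√21 = 1.7457
z = (x̄−μ₀)/SE = (44.67−43)/1.7457 = 0.9566
p-value (two-sided) = 0.33876
At α=0.1: p ≥ α → fail to reject H₀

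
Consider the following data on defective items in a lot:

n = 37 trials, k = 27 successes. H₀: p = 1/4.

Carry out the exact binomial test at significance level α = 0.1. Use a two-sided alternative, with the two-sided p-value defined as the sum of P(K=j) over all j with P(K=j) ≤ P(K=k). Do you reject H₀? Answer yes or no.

Exact binomial: n=37, k=27, p₀=1/4=0.2500
P(X=j) = C(n,j)·p₀^j·(1−p₀)^(n−j); p = Σ P(X=j) over j with P(X=j) ≤ P(X=27)
p-value (two-sided) = 0.00000
At α=0.1: p < α → reject H₀

reject H₀: yes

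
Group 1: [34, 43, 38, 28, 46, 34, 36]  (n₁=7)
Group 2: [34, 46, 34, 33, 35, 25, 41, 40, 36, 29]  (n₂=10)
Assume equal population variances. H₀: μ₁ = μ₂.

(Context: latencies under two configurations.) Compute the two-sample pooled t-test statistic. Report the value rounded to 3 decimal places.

x̄₁=37.000, s₁=6.028, n₁=7
x̄₂=35.300, s₂=6.001, n₂=10
s_p² = [6·6.028² + 9·6.001²]/15 = 36.1400
SE = √(s_p²·(1/7+1/10)) = 2.9626
t = (37.000−35.300)/2.9626 = 0.5738
df = 15

test statistic = 0.574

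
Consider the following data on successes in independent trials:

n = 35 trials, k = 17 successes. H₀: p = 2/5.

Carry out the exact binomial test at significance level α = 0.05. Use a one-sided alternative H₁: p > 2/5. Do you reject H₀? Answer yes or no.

reject H₀: no

Exact binomial: n=35, k=17, p₀=2/5=0.4000
P(X≥17) from Σ C(n,i)·p₀^i·(1−p₀)^(n−i)
p-value (one-sided, H₁ greater) = 0.19348
At α=0.05: p ≥ α → fail to reject H₀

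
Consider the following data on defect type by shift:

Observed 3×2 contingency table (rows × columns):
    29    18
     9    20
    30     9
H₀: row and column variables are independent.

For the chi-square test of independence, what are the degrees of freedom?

degrees of freedom = 2

df = (r−1)(c−1) = (3−1)·(2−1) = 2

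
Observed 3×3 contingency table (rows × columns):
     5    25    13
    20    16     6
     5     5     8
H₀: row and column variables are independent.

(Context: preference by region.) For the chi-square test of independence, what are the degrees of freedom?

df = (r−1)(c−1) = (3−1)·(3−1) = 4

degrees of freedom = 4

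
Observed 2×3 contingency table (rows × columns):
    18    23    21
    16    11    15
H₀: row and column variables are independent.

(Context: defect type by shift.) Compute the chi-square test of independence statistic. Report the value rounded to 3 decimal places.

test statistic = 1.565

Row totals [62, 42], col totals [34, 34, 36], n=104
χ² = (18−20.27)²/20.27 + (23−20.27)²/20.27 + (21−21.46)²/21.46 + (16−13.73)²/13.73 + (11−13.73)²/13.73 + (15−14.54)²/14.54 = 1.5647
df = 2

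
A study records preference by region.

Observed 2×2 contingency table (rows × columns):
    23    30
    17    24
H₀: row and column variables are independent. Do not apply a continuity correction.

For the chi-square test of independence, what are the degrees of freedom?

df = (r−1)(c−1) = (2−1)·(2−1) = 1

degrees of freedom = 1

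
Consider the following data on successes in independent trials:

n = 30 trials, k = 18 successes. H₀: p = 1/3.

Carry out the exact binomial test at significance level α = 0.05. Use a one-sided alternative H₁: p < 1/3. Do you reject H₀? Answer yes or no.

Exact binomial: n=30, k=18, p₀=1/3=0.3333
P(X≤18) from Σ C(n,i)·p₀^i·(1−p₀)^(n−i)
p-value (one-sided, H₁ less) = 0.99926
At α=0.05: p ≥ α → fail to reject H₀

reject H₀: no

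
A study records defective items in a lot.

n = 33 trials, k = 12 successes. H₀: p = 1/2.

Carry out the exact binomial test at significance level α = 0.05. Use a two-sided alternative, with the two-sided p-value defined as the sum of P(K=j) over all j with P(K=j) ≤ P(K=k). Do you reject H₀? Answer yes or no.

Exact binomial: n=33, k=12, p₀=1/2=0.5000
P(X=j) = C(n,j)·p₀^j·(1−p₀)^(n−j); p = Σ P(X=j) over j with P(X=j) ≤ P(X=12)
p-value (two-sided) = 0.16276
At α=0.05: p ≥ α → fail to reject H₀

reject H₀: no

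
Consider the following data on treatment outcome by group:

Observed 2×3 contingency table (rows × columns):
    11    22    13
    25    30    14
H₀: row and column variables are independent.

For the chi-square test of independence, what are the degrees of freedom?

df = (r−1)(c−1) = (2−1)·(3−1) = 2

degrees of freedom = 2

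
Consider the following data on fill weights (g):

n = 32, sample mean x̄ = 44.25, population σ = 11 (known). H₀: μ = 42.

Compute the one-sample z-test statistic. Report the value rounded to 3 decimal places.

SE = σ/√n = 11/√32 = 1.9445
z = (x̄−μ₀)/SE = (44.25−42)/1.9445 = 1.1571

test statistic = 1.157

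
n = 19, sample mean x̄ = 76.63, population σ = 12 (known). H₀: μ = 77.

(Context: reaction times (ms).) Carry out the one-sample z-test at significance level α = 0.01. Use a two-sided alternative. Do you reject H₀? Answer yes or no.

SE = σ/√n = 12/√19 = 2.7530
z = (x̄−μ₀)/SE = (76.63−77)/2.7530 = -0.1344
p-value (two-sided) = 0.89309
At α=0.01: p ≥ α → fail to reject H₀

reject H₀: no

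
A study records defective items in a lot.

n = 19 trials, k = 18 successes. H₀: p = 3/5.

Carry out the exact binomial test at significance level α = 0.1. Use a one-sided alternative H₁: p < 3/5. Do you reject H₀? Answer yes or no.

reject H₀: no

Exact binomial: n=19, k=18, p₀=3/5=0.6000
P(X≤18) from Σ C(n,i)·p₀^i·(1−p₀)^(n−i)
p-value (one-sided, H₁ less) = 0.99994
At α=0.1: p ≥ α → fail to reject H₀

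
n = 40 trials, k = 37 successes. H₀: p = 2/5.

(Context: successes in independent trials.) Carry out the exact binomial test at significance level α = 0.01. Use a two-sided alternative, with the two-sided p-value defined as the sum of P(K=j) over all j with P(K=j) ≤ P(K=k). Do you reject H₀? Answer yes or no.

Exact binomial: n=40, k=37, p₀=2/5=0.4000
P(X=j) = C(n,j)·p₀^j·(1−p₀)^(n−j); p = Σ P(X=j) over j with P(X=j) ≤ P(X=37)
p-value (two-sided) = 0.00000
At α=0.01: p < α → reject H₀

reject H₀: yes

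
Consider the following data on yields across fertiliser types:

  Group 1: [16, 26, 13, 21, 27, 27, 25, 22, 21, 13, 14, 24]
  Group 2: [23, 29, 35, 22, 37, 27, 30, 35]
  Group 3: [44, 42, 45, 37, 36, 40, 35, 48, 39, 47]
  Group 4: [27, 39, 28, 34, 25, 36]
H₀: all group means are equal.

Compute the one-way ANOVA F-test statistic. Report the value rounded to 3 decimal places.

Group means [20.75, 29.75, 41.30, 31.50], grand mean 30.250
SSB = Σnᵢ(x̄ᵢ−x̄)² = 2315.400; SSW = ΣΣ(x−x̄ᵢ)² = 895.350
MSB = 2315.400/3 = 771.8000; MSW = 895.350/32 = 27.9797
F = MSB/MSW = 27.5843
df = (3, 32)

test statistic = 27.584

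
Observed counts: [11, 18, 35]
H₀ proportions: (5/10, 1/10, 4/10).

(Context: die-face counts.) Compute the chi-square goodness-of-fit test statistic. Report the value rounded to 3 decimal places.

test statistic = 38.258

n = 64; E_i = n·p_i = [32.00, 6.40, 25.60]
χ² = (11−32.00)²/32.00 + (18−6.40)²/6.40 + (35−25.60)²/25.60 = 38.2578
df = 2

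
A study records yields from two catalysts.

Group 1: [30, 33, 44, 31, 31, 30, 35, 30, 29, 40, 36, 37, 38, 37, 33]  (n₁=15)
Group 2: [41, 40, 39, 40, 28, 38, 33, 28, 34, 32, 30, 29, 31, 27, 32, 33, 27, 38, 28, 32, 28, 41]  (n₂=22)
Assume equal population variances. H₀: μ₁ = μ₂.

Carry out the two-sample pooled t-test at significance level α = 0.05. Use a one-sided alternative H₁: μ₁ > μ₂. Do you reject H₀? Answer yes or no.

reject H₀: no

x̄₁=34.267, s₁=4.367, n₁=15
x̄₂=33.136, s₂=4.960, n₂=22
s_p² = [14·4.367² + 21·4.960²]/35 = 22.3864
SE = √(s_p²·(1/15+1/22)) = 1.5843
t = (34.267−33.136)/1.5843 = 0.7134
df = 35
p-value (one-sided, H₁ greater) = 0.24015
At α=0.05: p ≥ α → fail to reject H₀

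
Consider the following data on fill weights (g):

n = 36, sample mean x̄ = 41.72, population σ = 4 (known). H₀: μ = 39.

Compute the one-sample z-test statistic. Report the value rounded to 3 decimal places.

test statistic = 4.080

SE = σ/√n = 4/√36 = 0.6667
z = (x̄−μ₀)/SE = (41.72−39)/0.6667 = 4.0800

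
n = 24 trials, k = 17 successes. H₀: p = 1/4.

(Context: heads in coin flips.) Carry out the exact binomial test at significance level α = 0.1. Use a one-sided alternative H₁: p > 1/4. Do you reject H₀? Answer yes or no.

Exact binomial: n=24, k=17, p₀=1/4=0.2500
P(X≥17) from Σ C(n,i)·p₀^i·(1−p₀)^(n−i)
p-value (one-sided, H₁ greater) = 0.00000
At α=0.1: p < α → reject H₀

reject H₀: yes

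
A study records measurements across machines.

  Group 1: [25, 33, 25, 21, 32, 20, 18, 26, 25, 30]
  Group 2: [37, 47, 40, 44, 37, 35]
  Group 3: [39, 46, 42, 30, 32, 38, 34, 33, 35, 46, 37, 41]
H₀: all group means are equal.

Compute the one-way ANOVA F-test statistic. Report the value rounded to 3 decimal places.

test statistic = 21.657

Group means [25.50, 40.00, 37.75], grand mean 33.857
SSB = Σnᵢ(x̄ᵢ−x̄)² = 1106.679; SSW = ΣΣ(x−x̄ᵢ)² = 638.750
MSB = 1106.679/2 = 553.3393; MSW = 638.750/25 = 25.5500
F = MSB/MSW = 21.6571
df = (2, 25)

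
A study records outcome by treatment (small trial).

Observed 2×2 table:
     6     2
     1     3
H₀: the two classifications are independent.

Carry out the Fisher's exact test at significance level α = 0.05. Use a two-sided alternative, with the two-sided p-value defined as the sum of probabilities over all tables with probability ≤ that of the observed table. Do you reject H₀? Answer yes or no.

Margins: r₁=8, r₂=4, c₁=7, c₂=5, n=12
p_obs = C(8,6)·C(4,1)/C(12,7); sum pmf over tables with pmf ≤ p_obs
p-value (two-sided) = 0.22222
At α=0.05: p ≥ α → fail to reject H₀

reject H₀: no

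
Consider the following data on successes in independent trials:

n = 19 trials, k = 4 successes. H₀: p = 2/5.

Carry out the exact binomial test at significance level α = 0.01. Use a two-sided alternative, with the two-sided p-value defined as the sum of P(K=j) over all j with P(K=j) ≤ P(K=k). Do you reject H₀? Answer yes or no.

Exact binomial: n=19, k=4, p₀=2/5=0.4000
P(X=j) = C(n,j)·p₀^j·(1−p₀)^(n−j); p = Σ P(X=j) over j with P(X=j) ≤ P(X=4)
p-value (two-sided) = 0.10484
At α=0.01: p ≥ α → fail to reject H₀

reject H₀: no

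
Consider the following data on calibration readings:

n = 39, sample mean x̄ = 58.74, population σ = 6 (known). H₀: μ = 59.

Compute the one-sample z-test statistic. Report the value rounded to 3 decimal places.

test statistic = -0.271

SE = σ/√n = 6/√39 = 0.9608
z = (x̄−μ₀)/SE = (58.74−59)/0.9608 = -0.2706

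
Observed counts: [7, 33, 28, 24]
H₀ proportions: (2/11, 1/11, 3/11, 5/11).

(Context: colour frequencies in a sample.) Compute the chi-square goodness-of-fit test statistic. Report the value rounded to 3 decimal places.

test statistic = 86.156

n = 92; E_i = n·p_i = [16.73, 8.36, 25.09, 41.82]
χ² = (7−16.73)²/16.73 + (33−8.36)²/8.36 + (28−25.09)²/25.09 + (24−41.82)²/41.82 = 86.1562
df = 3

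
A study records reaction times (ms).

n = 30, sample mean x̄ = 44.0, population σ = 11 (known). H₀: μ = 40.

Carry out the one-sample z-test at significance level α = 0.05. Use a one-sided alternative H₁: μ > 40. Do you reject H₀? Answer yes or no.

reject H₀: yes

SE = σ/√n = 11/√30 = 2.0083
z = (x̄−μ₀)/SE = (44.0−40)/2.0083 = 1.9917
p-value (one-sided, H₁ greater) = 0.02320
At α=0.05: p < α → reject H₀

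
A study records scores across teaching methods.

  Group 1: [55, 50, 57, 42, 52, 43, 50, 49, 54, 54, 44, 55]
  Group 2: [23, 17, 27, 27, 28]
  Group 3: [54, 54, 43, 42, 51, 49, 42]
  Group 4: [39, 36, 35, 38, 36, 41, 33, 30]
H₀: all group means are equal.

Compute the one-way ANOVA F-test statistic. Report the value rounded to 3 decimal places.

test statistic = 43.417

Group means [50.42, 24.40, 47.86, 36.00], grand mean 42.188
SSB = Σnᵢ(x̄ᵢ−x̄)² = 2925.901; SSW = ΣΣ(x−x̄ᵢ)² = 628.974
MSB = 2925.901/3 = 975.3004; MSW = 628.974/28 = 22.4634
F = MSB/MSW = 43.4174
df = (3, 28)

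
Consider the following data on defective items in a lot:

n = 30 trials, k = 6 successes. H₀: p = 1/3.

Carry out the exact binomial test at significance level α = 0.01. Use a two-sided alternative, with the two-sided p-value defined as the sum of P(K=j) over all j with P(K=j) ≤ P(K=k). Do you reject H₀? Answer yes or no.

Exact binomial: n=30, k=6, p₀=1/3=0.3333
P(X=j) = C(n,j)·p₀^j·(1−p₀)^(n−j); p = Σ P(X=j) over j with P(X=j) ≤ P(X=6)
p-value (two-sided) = 0.17361
At α=0.01: p ≥ α → fail to reject H₀

reject H₀: no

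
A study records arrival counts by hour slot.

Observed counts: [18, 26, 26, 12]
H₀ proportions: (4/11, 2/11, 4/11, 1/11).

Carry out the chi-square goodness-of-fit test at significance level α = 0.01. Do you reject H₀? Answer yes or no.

reject H₀: yes

n = 82; E_i = n·p_i = [29.82, 14.91, 29.82, 7.45]
χ² = (18−29.82)²/29.82 + (26−14.91)²/14.91 + (26−29.82)²/29.82 + (12−7.45)²/7.45 = 16.1951
df = 3
p-value (upper-tail) = 0.00103
At α=0.01: p < α → reject H₀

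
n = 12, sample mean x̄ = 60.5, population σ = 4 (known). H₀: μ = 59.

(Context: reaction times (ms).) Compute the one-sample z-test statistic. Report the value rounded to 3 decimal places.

SE = σ/√n = 4/√12 = 1.1547
z = (x̄−μ₀)/SE = (60.5−59)/1.1547 = 1.2990

test statistic = 1.299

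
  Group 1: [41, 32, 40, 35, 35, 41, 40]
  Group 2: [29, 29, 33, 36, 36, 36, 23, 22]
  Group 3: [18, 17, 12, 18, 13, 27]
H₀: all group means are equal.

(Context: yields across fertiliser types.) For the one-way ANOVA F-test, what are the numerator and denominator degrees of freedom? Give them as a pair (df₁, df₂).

degrees of freedom = [2, 18]

k = 3 groups, N = 21 total
df = (k−1, N−k) = (3−1, 21−3) = (2, 18)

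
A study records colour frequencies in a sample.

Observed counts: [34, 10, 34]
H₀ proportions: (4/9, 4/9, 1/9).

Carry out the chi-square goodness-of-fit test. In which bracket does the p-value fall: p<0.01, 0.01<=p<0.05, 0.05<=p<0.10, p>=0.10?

p-value bracket: p<0.01

n = 78; E_i = n·p_i = [34.67, 34.67, 8.67]
χ² = (34−34.67)²/34.67 + (10−34.67)²/34.67 + (34−8.67)²/8.67 = 91.6154
df = 2
p-value (upper-tail) = 0.00000
→ bracket: p<0.01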